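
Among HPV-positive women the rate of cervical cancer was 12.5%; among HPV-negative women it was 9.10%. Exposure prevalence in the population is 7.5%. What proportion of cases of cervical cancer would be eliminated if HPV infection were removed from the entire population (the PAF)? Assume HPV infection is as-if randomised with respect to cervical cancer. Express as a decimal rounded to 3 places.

PAF ≈ 0.027

p₁ = 0.125, p₀ = 0.091.
Overall risk P(Y=1) = π·p₁ + (1−π)·p₀ = 0.075×0.125 + 0.925×0.091 = 0.09355.
Under exogeneity, PAF = [P(Y=1) − p₀] / P(Y=1).
PAF = (0.09355 − 0.091) / 0.09355 ≈ 0.0273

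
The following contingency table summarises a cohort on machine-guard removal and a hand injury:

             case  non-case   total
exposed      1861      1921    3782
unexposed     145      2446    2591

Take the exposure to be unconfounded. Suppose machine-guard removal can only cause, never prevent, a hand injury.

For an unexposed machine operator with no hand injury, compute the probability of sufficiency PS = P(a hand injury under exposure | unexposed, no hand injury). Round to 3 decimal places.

PS ≈ 0.462

p₁ = P(outcome | exposed) = 1861/3782 = 0.49207
p₀ = P(outcome | unexposed) = 145/2591 = 0.055963
Under exogeneity and monotonicity, PS = (p₁ − p₀) / (1 − p₀).
PS = (0.49207 − 0.055963) / (1 − 0.055963) = 0.4361 / 0.94404 ≈ 0.4620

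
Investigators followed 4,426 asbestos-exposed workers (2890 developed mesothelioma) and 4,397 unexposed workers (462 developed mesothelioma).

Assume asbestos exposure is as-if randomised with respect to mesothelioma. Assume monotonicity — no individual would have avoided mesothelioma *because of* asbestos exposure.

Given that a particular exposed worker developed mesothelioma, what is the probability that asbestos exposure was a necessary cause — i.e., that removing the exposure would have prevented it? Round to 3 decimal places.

PN ≈ 0.839

p₁ = P(outcome | exposed) = 2890/4426 = 0.65296
p₀ = P(outcome | unexposed) = 462/4397 = 0.10507
Under exogeneity and monotonicity, PN = (p₁ − p₀) / p₁.
PN = (0.65296 − 0.10507) / 0.65296 = 0.54789 / 0.65296 ≈ 0.8391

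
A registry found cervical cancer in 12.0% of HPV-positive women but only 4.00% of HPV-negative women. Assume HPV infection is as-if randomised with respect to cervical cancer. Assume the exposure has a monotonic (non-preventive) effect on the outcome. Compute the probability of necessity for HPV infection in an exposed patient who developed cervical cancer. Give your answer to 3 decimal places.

PN ≈ 0.667

p₁ = 0.12, p₀ = 0.04.
Under exogeneity and monotonicity, PN = (p₁ − p₀) / p₁.
PN = (0.12 − 0.04) / 0.12 = 0.08 / 0.12 ≈ 0.6667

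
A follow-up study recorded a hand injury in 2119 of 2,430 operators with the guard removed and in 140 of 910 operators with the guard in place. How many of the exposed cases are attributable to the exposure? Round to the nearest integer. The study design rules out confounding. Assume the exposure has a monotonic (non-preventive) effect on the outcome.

about 1745 cases

p₁ = P(outcome | exposed) = 2119/2430 = 0.87202
p₀ = P(outcome | unexposed) = 140/910 = 0.15385
PN = (p₁ − p₀)/p₁ = (0.87202 − 0.15385) / 0.87202 ≈ 0.82357.
Attributable cases ≈ PN × (exposed cases) = 0.82357 × 2119 ≈ 1745.15.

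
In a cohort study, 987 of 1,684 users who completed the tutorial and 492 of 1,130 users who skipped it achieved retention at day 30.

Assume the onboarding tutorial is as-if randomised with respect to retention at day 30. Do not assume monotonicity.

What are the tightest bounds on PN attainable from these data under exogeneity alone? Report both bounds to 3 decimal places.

0.257 ≤ PN ≤ 0.963

p₁ = P(outcome | exposed) = 987/1684 = 0.5861
p₀ = P(outcome | unexposed) = 492/1130 = 0.4354
Under exogeneity alone the bounds on PN are max{0,(p₁−p₀)/p₁} ≤ PN ≤ min{1,(1−p₀)/p₁}.
  lower = (p₁ − p₀)/p₁ = 0.15071 / 0.5861 ≈ 0.2571
  upper = min{1, (1 − p₀)/p₁} = 0.5646 / 0.5861 ≈ 0.9633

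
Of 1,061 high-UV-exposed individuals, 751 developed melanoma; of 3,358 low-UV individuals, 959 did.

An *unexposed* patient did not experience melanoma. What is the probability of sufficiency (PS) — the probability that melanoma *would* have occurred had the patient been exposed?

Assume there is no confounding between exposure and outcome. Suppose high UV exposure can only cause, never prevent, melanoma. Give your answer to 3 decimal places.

PS ≈ 0.591

p₁ = P(outcome | exposed) = 751/1061 = 0.70782
p₀ = P(outcome | unexposed) = 959/3358 = 0.28559
Under exogeneity and monotonicity, PS = (p₁ − p₀) / (1 − p₀).
PS = (0.70782 − 0.28559) / (1 − 0.28559) = 0.42224 / 0.71441 ≈ 0.5910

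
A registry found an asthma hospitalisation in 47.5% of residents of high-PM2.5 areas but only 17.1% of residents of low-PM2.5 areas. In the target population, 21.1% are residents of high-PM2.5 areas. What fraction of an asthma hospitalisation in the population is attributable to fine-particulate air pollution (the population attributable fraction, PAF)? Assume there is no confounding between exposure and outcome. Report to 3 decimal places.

p₁ = 0.475, p₀ = 0.171.
Overall risk P(Y=1) = π·p₁ + (1−π)·p₀ = 0.211×0.475 + 0.789×0.171 = 0.23514.
Under exogeneity, PAF = [P(Y=1) − p₀] / P(Y=1).
PAF = (0.23514 − 0.171) / 0.23514 ≈ 0.2728

PAF ≈ 0.273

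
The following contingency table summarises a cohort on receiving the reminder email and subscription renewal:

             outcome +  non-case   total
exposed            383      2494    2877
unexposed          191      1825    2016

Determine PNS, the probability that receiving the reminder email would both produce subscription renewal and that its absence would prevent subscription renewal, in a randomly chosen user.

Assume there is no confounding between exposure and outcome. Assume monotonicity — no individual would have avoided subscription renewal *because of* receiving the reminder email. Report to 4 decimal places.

p₁ = P(outcome | exposed) = 383/2877 = 0.13312
p₀ = P(outcome | unexposed) = 191/2016 = 0.094742
Under exogeneity and monotonicity, PNS = p₁ − p₀.
PNS = 0.13312 − 0.094742 = 0.038383

PNS ≈ 0.0384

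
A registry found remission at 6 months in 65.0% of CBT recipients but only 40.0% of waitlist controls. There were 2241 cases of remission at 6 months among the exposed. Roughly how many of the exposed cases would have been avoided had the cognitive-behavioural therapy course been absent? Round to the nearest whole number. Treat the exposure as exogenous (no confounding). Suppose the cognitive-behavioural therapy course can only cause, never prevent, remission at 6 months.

about 862 cases

p₁ = 0.65, p₀ = 0.4.
PN = (p₁ − p₀)/p₁ = (0.65 − 0.4) / 0.65 ≈ 0.38462.
Attributable cases ≈ PN × (exposed cases) = 0.38462 × 2241 ≈ 861.92.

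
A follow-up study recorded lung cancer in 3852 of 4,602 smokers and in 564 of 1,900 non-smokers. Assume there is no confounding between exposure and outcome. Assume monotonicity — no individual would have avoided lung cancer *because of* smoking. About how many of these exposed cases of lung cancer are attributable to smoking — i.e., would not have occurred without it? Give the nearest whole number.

p₁ = P(outcome | exposed) = 3852/4602 = 0.83703
p₀ = P(outcome | unexposed) = 564/1900 = 0.29684
PN = (p₁ − p₀)/p₁ = (0.83703 − 0.29684) / 0.83703 ≈ 0.64536.
Attributable cases ≈ PN × (exposed cases) = 0.64536 × 3852 ≈ 2485.93.

about 2486 cases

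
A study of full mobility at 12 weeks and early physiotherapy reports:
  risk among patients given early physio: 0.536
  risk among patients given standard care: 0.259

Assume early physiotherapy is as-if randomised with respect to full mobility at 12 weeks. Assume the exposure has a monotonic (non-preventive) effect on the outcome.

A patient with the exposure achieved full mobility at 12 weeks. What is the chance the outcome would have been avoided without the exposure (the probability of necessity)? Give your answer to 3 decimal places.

Let p₁ = 0.536, p₀ = 0.259.
Under exogeneity and monotonicity, PN = (p₁ − p₀) / p₁.
PN = (0.536 − 0.259) / 0.536 = 0.277 / 0.536 ≈ 0.5168

PN ≈ 0.517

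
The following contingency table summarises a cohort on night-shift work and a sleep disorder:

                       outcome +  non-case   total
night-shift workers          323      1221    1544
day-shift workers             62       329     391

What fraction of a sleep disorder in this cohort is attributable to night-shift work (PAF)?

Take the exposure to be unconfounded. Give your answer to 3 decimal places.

PAF ≈ 0.203

p₁ = P(outcome | exposed) = 323/1544 = 0.2092
p₀ = P(outcome | unexposed) = 62/391 = 0.15857
Exposure prevalence π = 1544/1935 = 0.79793; overall risk P(Y=1) = 0.19897.
Under exogeneity, PAF = [P(Y=1) − p₀]/P(Y=1).
PAF = (0.19897 − 0.15857) / 0.19897 ≈ 0.2030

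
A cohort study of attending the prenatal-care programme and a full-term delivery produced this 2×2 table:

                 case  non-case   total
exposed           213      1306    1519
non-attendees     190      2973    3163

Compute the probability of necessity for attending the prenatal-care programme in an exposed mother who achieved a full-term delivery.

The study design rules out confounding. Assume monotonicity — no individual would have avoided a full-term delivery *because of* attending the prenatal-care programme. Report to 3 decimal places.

p₁ = P(outcome | exposed) = 213/1519 = 0.14022
p₀ = P(outcome | unexposed) = 190/3163 = 0.06007
Under exogeneity and monotonicity, PN = (p₁ − p₀) / p₁.
PN = (0.14022 − 0.06007) / 0.14022 = 0.080154 / 0.14022 ≈ 0.5716

PN ≈ 0.572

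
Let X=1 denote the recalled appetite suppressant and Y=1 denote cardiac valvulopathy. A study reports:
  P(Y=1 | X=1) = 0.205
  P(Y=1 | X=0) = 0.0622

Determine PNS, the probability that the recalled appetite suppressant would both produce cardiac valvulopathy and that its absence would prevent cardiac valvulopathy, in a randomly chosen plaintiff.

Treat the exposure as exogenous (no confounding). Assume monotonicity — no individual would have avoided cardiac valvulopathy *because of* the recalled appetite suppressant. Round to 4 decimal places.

PNS ≈ 0.1428

Let p₁ = 0.205, p₀ = 0.0622.
Under exogeneity and monotonicity, PNS = p₁ − p₀.
PNS = 0.205 − 0.0622 = 0.1428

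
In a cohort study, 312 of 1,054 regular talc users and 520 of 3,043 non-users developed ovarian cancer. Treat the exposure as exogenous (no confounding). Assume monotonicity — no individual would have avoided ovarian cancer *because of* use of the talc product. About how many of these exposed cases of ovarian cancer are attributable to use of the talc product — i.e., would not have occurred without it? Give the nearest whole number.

p₁ = P(outcome | exposed) = 312/1054 = 0.29602
p₀ = P(outcome | unexposed) = 520/3043 = 0.17088
PN = (p₁ − p₀)/p₁ = (0.29602 − 0.17088) / 0.29602 ≈ 0.42272.
Attributable cases ≈ PN × (exposed cases) = 0.42272 × 312 ≈ 131.89.

about 132 cases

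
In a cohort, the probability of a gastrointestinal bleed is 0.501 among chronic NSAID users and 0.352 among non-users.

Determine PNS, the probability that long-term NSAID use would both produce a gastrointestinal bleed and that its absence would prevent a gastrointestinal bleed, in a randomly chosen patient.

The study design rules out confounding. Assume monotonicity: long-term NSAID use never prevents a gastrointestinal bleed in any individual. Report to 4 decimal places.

Let p₁ = 0.501, p₀ = 0.352.
Under exogeneity and monotonicity, PNS = p₁ − p₀.
PNS = 0.501 − 0.352 = 0.149

PNS ≈ 0.1490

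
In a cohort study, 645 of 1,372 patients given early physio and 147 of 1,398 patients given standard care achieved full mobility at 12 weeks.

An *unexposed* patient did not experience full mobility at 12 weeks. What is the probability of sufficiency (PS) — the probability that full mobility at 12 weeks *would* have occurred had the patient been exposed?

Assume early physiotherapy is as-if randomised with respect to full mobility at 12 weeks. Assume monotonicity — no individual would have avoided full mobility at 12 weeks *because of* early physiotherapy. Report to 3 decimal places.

PS ≈ 0.408

p₁ = P(outcome | exposed) = 645/1372 = 0.47012
p₀ = P(outcome | unexposed) = 147/1398 = 0.10515
Under exogeneity and monotonicity, PS = (p₁ − p₀) / (1 − p₀).
PS = (0.47012 − 0.10515) / (1 − 0.10515) = 0.36497 / 0.89485 ≈ 0.4079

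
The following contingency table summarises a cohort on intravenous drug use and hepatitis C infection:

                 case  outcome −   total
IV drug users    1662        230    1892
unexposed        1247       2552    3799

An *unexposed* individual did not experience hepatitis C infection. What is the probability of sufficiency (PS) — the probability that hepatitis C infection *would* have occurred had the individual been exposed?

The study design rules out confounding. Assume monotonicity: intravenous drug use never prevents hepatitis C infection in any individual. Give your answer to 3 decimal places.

PS ≈ 0.819

p₁ = P(outcome | exposed) = 1662/1892 = 0.87844
p₀ = P(outcome | unexposed) = 1247/3799 = 0.32824
Under exogeneity and monotonicity, PS = (p₁ − p₀) / (1 − p₀).
PS = (0.87844 − 0.32824) / (1 − 0.32824) = 0.55019 / 0.67176 ≈ 0.8190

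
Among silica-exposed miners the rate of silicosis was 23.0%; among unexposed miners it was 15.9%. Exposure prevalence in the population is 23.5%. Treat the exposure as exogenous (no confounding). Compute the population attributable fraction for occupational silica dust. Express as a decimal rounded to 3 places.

p₁ = 0.23, p₀ = 0.159.
Overall risk P(Y=1) = π·p₁ + (1−π)·p₀ = 0.235×0.23 + 0.765×0.159 = 0.17569.
Under exogeneity, PAF = [P(Y=1) − p₀] / P(Y=1).
PAF = (0.17569 − 0.159) / 0.17569 ≈ 0.0950

PAF ≈ 0.095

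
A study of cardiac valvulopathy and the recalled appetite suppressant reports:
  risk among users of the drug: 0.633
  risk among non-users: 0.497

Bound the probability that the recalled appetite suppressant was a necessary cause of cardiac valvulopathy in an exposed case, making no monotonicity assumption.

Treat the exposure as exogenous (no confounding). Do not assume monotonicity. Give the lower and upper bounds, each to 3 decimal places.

0.215 ≤ PN ≤ 0.795

Let p₁ = 0.633, p₀ = 0.497.
Under exogeneity alone the bounds on PN are max{0,(p₁−p₀)/p₁} ≤ PN ≤ min{1,(1−p₀)/p₁}.
  lower = (p₁ − p₀)/p₁ = 0.136 / 0.633 ≈ 0.2148
  upper = min{1, (1 − p₀)/p₁} = 0.503 / 0.633 ≈ 0.7946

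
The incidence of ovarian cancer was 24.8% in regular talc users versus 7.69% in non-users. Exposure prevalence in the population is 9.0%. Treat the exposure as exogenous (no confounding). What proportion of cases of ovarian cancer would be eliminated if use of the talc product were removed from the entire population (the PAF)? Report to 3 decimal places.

PAF ≈ 0.167

p₁ = 0.248, p₀ = 0.0769.
Overall risk P(Y=1) = π·p₁ + (1−π)·p₀ = 0.09×0.248 + 0.91×0.0769 = 0.092299.
Under exogeneity, PAF = [P(Y=1) − p₀] / P(Y=1).
PAF = (0.092299 − 0.0769) / 0.092299 ≈ 0.1668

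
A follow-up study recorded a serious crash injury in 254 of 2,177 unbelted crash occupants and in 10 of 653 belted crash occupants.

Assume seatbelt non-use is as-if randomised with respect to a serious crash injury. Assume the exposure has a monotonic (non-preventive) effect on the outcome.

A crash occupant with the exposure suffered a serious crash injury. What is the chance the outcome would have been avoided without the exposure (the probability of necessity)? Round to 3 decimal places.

PN ≈ 0.869

p₁ = P(outcome | exposed) = 254/2177 = 0.11667
p₀ = P(outcome | unexposed) = 10/653 = 0.015314
Under exogeneity and monotonicity, PN = (p₁ − p₀) / p₁.
PN = (0.11667 − 0.015314) / 0.11667 = 0.10136 / 0.11667 ≈ 0.8687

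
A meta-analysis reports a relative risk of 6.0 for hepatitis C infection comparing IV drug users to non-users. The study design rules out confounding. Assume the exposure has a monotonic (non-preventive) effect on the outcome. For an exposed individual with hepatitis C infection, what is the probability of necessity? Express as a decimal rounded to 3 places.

Under exogeneity and monotonicity, PN = (RR − 1) / RR = 1 − 1/RR.
PN = (6.0 − 1) / 6.0 = 5 / 6.0 ≈ 0.8333

PN ≈ 0.833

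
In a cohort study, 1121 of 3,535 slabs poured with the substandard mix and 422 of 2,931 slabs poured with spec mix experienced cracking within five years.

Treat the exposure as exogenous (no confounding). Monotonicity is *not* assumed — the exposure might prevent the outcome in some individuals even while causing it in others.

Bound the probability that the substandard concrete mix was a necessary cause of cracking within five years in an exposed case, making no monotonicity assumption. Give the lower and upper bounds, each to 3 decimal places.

p₁ = P(outcome | exposed) = 1121/3535 = 0.31711
p₀ = P(outcome | unexposed) = 422/2931 = 0.14398
Under exogeneity alone the bounds on PN are max{0,(p₁−p₀)/p₁} ≤ PN ≤ min{1,(1−p₀)/p₁}.
  lower = (p₁ − p₀)/p₁ = 0.17314 / 0.31711 ≈ 0.5460
  upper = min{1, (1 − p₀)/p₁} = 0.85602 / 0.31711 ≈ 2.6994 → capped at 1

0.546 ≤ PN ≤ 1.000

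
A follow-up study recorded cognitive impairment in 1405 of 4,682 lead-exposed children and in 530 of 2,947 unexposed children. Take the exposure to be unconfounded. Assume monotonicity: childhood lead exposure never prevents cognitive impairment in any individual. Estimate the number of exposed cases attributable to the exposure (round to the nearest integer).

p₁ = P(outcome | exposed) = 1405/4682 = 0.30009
p₀ = P(outcome | unexposed) = 530/2947 = 0.17984
PN = (p₁ − p₀)/p₁ = (0.30009 − 0.17984) / 0.30009 ≈ 0.40069.
Attributable cases ≈ PN × (exposed cases) = 0.40069 × 1405 ≈ 562.97.

about 563 cases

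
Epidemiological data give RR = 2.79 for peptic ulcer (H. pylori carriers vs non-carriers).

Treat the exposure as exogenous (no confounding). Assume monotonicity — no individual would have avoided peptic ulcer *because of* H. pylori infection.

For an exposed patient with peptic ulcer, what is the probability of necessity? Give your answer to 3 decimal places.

PN ≈ 0.642

Under exogeneity and monotonicity, PN = (RR − 1) / RR = 1 − 1/RR.
PN = (2.79 − 1) / 2.79 = 1.79 / 2.79 ≈ 0.6416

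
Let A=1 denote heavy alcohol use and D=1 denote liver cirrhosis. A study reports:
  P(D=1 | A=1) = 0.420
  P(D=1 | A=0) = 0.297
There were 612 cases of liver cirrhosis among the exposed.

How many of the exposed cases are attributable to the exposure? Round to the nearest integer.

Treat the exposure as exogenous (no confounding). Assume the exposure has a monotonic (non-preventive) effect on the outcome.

Let p₁ = 0.42, p₀ = 0.297.
PN = (p₁ − p₀)/p₁ = (0.42 − 0.297) / 0.42 ≈ 0.29286.
Attributable cases ≈ PN × (exposed cases) = 0.29286 × 612 ≈ 179.23.

about 179 cases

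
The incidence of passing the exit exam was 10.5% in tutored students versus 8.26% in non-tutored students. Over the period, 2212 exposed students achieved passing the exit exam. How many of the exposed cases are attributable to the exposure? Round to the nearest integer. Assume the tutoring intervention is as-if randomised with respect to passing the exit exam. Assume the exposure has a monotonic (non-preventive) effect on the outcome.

p₁ = 0.105, p₀ = 0.0826.
PN = (p₁ − p₀)/p₁ = (0.105 − 0.0826) / 0.105 ≈ 0.21333.
Attributable cases ≈ PN × (exposed cases) = 0.21333 × 2212 ≈ 471.89.

about 472 cases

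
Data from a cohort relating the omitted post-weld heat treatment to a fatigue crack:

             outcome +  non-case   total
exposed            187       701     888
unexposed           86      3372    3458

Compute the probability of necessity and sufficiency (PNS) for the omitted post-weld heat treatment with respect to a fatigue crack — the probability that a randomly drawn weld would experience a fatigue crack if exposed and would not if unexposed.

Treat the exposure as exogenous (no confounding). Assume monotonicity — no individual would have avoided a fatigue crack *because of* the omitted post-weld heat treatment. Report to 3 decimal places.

p₁ = P(outcome | exposed) = 187/888 = 0.21059
p₀ = P(outcome | unexposed) = 86/3458 = 0.02487
Under exogeneity and monotonicity, PNS = p₁ − p₀.
PNS = 0.21059 − 0.02487 = 0.18572

PNS ≈ 0.186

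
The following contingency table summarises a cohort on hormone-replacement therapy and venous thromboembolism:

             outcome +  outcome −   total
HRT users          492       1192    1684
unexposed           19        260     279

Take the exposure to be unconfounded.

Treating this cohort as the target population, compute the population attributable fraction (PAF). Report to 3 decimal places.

p₁ = P(outcome | exposed) = 492/1684 = 0.29216
p₀ = P(outcome | unexposed) = 19/279 = 0.0681
Exposure prevalence π = 1684/1963 = 0.85787; overall risk P(Y=1) = 0.26032.
Under exogeneity, PAF = [P(Y=1) − p₀]/P(Y=1).
PAF = (0.26032 − 0.0681) / 0.26032 ≈ 0.7384

PAF ≈ 0.738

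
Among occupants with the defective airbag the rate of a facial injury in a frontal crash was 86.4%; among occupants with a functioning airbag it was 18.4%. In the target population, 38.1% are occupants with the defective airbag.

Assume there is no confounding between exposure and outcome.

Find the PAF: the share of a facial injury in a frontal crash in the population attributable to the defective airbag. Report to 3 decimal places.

p₁ = 0.864, p₀ = 0.184.
Overall risk P(Y=1) = π·p₁ + (1−π)·p₀ = 0.381×0.864 + 0.619×0.184 = 0.44308.
Under exogeneity, PAF = [P(Y=1) − p₀] / P(Y=1).
PAF = (0.44308 − 0.184) / 0.44308 ≈ 0.5847

PAF ≈ 0.585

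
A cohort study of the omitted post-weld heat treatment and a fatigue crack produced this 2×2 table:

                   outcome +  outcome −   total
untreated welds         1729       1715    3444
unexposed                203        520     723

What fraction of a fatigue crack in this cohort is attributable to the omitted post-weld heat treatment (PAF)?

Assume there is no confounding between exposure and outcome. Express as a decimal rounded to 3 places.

PAF ≈ 0.394

p₁ = P(outcome | exposed) = 1729/3444 = 0.50203
p₀ = P(outcome | unexposed) = 203/723 = 0.28077
Exposure prevalence π = 3444/4167 = 0.82649; overall risk P(Y=1) = 0.46364.
Under exogeneity, PAF = [P(Y=1) − p₀]/P(Y=1).
PAF = (0.46364 − 0.28077) / 0.46364 ≈ 0.3944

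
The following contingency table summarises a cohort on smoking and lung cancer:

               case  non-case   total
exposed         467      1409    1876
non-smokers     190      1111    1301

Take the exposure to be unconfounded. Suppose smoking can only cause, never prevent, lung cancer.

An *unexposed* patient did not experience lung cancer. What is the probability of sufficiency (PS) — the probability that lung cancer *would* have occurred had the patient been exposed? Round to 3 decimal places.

p₁ = P(outcome | exposed) = 467/1876 = 0.24893
p₀ = P(outcome | unexposed) = 190/1301 = 0.14604
Under exogeneity and monotonicity, PS = (p₁ − p₀)/(1 − p₀).
PS = (0.24893 − 0.14604) / 0.85396 ≈ 0.1205

PS ≈ 0.120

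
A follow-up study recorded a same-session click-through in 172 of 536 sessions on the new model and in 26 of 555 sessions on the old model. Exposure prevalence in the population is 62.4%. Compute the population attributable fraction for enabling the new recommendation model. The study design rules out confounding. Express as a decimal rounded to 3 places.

PAF ≈ 0.785

p₁ = P(outcome | exposed) = 172/536 = 0.3209
p₀ = P(outcome | unexposed) = 26/555 = 0.046847
Overall risk P(Y=1) = π·p₁ + (1−π)·p₀ = 0.624×0.3209 + 0.376×0.046847 = 0.21785.
Under exogeneity, PAF = [P(Y=1) − p₀] / P(Y=1).
PAF = (0.21785 − 0.046847) / 0.21785 ≈ 0.7850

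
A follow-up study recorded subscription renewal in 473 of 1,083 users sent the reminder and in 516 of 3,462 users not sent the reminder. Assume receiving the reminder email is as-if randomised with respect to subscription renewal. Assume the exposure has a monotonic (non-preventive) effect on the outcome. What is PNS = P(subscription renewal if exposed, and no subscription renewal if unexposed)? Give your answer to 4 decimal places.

p₁ = P(outcome | exposed) = 473/1083 = 0.43675
p₀ = P(outcome | unexposed) = 516/3462 = 0.14905
Under exogeneity and monotonicity, PNS = p₁ − p₀.
PNS = 0.43675 − 0.14905 = 0.2877

PNS ≈ 0.2877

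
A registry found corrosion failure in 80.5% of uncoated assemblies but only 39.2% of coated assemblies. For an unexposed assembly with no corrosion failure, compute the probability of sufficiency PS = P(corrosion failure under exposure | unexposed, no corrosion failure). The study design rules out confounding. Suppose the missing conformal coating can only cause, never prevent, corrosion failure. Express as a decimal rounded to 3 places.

PS ≈ 0.679

p₁ = 0.805, p₀ = 0.392.
Under exogeneity and monotonicity, PS = (p₁ − p₀) / (1 − p₀).
PS = (0.805 − 0.392) / (1 − 0.392) = 0.413 / 0.608 ≈ 0.6793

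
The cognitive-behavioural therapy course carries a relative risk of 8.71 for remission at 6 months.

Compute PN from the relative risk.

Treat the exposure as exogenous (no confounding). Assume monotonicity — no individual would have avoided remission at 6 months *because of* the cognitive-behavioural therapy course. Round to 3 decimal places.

Under exogeneity and monotonicity, PN = (RR − 1) / RR = 1 − 1/RR.
PN = (8.71 − 1) / 8.71 = 7.71 / 8.71 ≈ 0.8852

PN ≈ 0.885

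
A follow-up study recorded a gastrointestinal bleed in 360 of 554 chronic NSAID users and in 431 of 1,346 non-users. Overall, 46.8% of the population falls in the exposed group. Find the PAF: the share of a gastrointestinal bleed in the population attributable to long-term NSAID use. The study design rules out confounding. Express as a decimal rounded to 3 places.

p₁ = P(outcome | exposed) = 360/554 = 0.64982
p₀ = P(outcome | unexposed) = 431/1346 = 0.32021
Overall risk P(Y=1) = π·p₁ + (1−π)·p₀ = 0.468×0.64982 + 0.532×0.32021 = 0.47447.
Under exogeneity, PAF = [P(Y=1) − p₀] / P(Y=1).
PAF = (0.47447 − 0.32021) / 0.47447 ≈ 0.3251

PAF ≈ 0.325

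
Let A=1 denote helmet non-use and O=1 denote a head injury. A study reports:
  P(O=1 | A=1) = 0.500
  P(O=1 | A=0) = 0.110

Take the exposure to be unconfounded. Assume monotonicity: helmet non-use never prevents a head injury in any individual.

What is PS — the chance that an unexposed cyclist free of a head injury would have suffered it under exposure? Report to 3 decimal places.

Let p₁ = 0.5, p₀ = 0.11.
Under exogeneity and monotonicity, PS = (p₁ − p₀) / (1 − p₀).
PS = (0.5 − 0.11) / (1 − 0.11) = 0.39 / 0.89 ≈ 0.4382

PS ≈ 0.438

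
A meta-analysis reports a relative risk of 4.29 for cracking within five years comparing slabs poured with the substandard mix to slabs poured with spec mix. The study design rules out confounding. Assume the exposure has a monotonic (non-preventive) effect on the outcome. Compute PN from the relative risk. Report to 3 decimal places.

Under exogeneity and monotonicity, PN = (RR − 1) / RR = 1 − 1/RR.
PN = (4.29 − 1) / 4.29 = 3.29 / 4.29 ≈ 0.7669

PN ≈ 0.767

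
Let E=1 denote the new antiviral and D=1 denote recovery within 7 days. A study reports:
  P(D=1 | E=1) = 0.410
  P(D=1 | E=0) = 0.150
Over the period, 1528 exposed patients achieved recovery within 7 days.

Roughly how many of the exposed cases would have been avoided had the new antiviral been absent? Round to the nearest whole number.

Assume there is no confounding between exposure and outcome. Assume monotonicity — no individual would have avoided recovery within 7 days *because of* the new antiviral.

about 969 cases

Let p₁ = 0.41, p₀ = 0.15.
PN = (p₁ − p₀)/p₁ = (0.41 − 0.15) / 0.41 ≈ 0.63415.
Attributable cases ≈ PN × (exposed cases) = 0.63415 × 1528 ≈ 968.98.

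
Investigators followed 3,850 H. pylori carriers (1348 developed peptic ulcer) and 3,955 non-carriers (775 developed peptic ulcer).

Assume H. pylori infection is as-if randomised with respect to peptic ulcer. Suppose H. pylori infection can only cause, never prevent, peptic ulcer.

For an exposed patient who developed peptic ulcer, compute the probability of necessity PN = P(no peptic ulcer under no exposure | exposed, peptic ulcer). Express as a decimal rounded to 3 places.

PN ≈ 0.440

p₁ = P(outcome | exposed) = 1348/3850 = 0.35013
p₀ = P(outcome | unexposed) = 775/3955 = 0.19595
Under exogeneity and monotonicity, PN = (p₁ − p₀) / p₁.
PN = (0.35013 − 0.19595) / 0.35013 = 0.15418 / 0.35013 ≈ 0.4403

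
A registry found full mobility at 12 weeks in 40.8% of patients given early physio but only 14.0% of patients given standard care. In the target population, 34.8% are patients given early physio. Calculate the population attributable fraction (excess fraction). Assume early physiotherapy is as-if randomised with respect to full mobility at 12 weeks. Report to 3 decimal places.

p₁ = 0.408, p₀ = 0.14.
Overall risk P(Y=1) = π·p₁ + (1−π)·p₀ = 0.348×0.408 + 0.652×0.14 = 0.23326.
Under exogeneity, PAF = [P(Y=1) − p₀] / P(Y=1).
PAF = (0.23326 − 0.14) / 0.23326 ≈ 0.3998

PAF ≈ 0.400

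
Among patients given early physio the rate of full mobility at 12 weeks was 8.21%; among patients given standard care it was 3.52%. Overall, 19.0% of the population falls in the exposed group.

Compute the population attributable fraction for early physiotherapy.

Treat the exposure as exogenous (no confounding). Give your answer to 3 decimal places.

PAF ≈ 0.202

p₁ = 0.0821, p₀ = 0.0352.
Overall risk P(Y=1) = π·p₁ + (1−π)·p₀ = 0.19×0.0821 + 0.81×0.0352 = 0.044111.
Under exogeneity, PAF = [P(Y=1) − p₀] / P(Y=1).
PAF = (0.044111 − 0.0352) / 0.044111 ≈ 0.2020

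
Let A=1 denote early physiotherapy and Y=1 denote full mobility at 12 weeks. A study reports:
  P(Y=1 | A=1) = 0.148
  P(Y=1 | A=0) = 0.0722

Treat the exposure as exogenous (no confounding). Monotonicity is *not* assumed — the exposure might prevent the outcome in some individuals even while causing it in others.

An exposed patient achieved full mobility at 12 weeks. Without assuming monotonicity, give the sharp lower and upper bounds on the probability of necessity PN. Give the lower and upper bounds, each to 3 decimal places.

Let p₁ = 0.148, p₀ = 0.0722.
Under exogeneity alone the bounds on PN are max{0,(p₁−p₀)/p₁} ≤ PN ≤ min{1,(1−p₀)/p₁}.
  lower = (p₁ − p₀)/p₁ = 0.0758 / 0.148 ≈ 0.5122
  upper = min{1, (1 − p₀)/p₁} = 0.9278 / 0.148 ≈ 6.2689 → capped at 1

0.512 ≤ PN ≤ 1.000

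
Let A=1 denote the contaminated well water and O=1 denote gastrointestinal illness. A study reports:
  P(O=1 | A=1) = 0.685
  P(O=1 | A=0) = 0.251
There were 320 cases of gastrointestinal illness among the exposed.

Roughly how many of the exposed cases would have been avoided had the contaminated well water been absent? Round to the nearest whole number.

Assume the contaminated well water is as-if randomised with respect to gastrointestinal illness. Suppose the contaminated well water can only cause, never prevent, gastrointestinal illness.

Let p₁ = 0.685, p₀ = 0.251.
PN = (p₁ − p₀)/p₁ = (0.685 − 0.251) / 0.685 ≈ 0.63358.
Attributable cases ≈ PN × (exposed cases) = 0.63358 × 320 ≈ 202.74.

about 203 cases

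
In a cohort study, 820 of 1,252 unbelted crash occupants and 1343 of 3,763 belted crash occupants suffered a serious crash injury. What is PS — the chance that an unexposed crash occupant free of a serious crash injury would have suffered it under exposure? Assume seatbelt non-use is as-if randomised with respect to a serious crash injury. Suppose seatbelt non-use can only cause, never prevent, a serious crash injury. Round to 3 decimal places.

p₁ = P(outcome | exposed) = 820/1252 = 0.65495
p₀ = P(outcome | unexposed) = 1343/3763 = 0.3569
Under exogeneity and monotonicity, PS = (p₁ − p₀) / (1 − p₀).
PS = (0.65495 − 0.3569) / (1 − 0.3569) = 0.29806 / 0.6431 ≈ 0.4635

PS ≈ 0.463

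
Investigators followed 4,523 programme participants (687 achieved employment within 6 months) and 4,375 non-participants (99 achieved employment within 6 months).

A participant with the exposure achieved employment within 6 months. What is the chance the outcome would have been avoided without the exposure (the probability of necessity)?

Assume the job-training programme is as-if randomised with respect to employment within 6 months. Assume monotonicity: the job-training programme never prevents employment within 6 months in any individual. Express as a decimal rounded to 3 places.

p₁ = P(outcome | exposed) = 687/4523 = 0.15189
p₀ = P(outcome | unexposed) = 99/4375 = 0.022629
Under exogeneity and monotonicity, PN = (p₁ − p₀) / p₁.
PN = (0.15189 − 0.022629) / 0.15189 = 0.12926 / 0.15189 ≈ 0.8510

PN ≈ 0.851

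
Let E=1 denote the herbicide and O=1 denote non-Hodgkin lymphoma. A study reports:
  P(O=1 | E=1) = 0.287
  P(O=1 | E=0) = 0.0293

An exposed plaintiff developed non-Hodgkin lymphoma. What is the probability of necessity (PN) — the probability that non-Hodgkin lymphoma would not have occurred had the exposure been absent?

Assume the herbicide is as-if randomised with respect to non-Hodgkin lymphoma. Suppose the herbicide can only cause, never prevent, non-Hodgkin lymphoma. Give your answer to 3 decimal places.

PN ≈ 0.898

Let p₁ = 0.287, p₀ = 0.0293.
Under exogeneity and monotonicity, PN = (p₁ − p₀) / p₁.
PN = (0.287 − 0.0293) / 0.287 = 0.2577 / 0.287 ≈ 0.8979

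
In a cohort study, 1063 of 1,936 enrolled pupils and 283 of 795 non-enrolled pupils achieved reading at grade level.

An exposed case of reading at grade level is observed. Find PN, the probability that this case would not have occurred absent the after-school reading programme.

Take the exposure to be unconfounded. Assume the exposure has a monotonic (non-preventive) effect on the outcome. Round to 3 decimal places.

PN ≈ 0.352

p₁ = P(outcome | exposed) = 1063/1936 = 0.54907
p₀ = P(outcome | unexposed) = 283/795 = 0.35597
Under exogeneity and monotonicity, PN = (p₁ − p₀) / p₁.
PN = (0.54907 − 0.35597) / 0.54907 = 0.1931 / 0.54907 ≈ 0.3517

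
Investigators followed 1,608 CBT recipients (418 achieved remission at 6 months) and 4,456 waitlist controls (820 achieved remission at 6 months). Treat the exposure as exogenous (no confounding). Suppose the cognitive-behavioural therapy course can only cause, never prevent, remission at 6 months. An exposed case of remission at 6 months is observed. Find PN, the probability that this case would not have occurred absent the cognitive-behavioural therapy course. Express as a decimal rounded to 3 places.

p₁ = P(outcome | exposed) = 418/1608 = 0.25995
p₀ = P(outcome | unexposed) = 820/4456 = 0.18402
Under exogeneity and monotonicity, PN = (p₁ − p₀) / p₁.
PN = (0.25995 − 0.18402) / 0.25995 = 0.075929 / 0.25995 ≈ 0.2921

PN ≈ 0.292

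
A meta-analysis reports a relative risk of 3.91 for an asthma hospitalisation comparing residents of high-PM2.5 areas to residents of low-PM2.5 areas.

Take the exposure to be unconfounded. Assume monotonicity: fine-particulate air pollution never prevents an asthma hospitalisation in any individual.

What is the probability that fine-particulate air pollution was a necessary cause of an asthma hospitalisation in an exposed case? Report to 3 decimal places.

PN ≈ 0.744

Under exogeneity and monotonicity, PN = (RR − 1) / RR = 1 − 1/RR.
PN = (3.91 − 1) / 3.91 = 2.91 / 3.91 ≈ 0.7442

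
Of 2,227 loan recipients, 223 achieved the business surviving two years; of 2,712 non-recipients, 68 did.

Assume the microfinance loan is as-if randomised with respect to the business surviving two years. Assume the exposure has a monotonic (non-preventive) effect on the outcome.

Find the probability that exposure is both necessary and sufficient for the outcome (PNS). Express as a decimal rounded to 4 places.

PNS ≈ 0.0751

p₁ = P(outcome | exposed) = 223/2227 = 0.10013
p₀ = P(outcome | unexposed) = 68/2712 = 0.025074
Under exogeneity and monotonicity, PNS = p₁ − p₀.
PNS = 0.10013 − 0.025074 = 0.075061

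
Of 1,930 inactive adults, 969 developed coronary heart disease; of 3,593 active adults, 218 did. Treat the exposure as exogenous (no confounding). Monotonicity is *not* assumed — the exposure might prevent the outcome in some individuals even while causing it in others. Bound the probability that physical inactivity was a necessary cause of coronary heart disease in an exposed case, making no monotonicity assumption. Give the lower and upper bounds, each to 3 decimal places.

0.879 ≤ PN ≤ 1.000

p₁ = P(outcome | exposed) = 969/1930 = 0.50207
p₀ = P(outcome | unexposed) = 218/3593 = 0.060674
Under exogeneity alone the bounds on PN are max{0,(p₁−p₀)/p₁} ≤ PN ≤ min{1,(1−p₀)/p₁}.
  lower = (p₁ − p₀)/p₁ = 0.4414 / 0.50207 ≈ 0.8792
  upper = min{1, (1 − p₀)/p₁} = 0.93933 / 0.50207 ≈ 1.8709 → capped at 1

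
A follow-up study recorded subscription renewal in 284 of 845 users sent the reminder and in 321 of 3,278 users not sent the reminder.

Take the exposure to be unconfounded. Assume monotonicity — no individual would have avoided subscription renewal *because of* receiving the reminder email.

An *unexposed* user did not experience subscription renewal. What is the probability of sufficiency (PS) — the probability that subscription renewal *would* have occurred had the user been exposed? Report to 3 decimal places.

PS ≈ 0.264

p₁ = P(outcome | exposed) = 284/845 = 0.33609
p₀ = P(outcome | unexposed) = 321/3278 = 0.097926
Under exogeneity and monotonicity, PS = (p₁ − p₀) / (1 − p₀).
PS = (0.33609 − 0.097926) / (1 − 0.097926) = 0.23817 / 0.90207 ≈ 0.2640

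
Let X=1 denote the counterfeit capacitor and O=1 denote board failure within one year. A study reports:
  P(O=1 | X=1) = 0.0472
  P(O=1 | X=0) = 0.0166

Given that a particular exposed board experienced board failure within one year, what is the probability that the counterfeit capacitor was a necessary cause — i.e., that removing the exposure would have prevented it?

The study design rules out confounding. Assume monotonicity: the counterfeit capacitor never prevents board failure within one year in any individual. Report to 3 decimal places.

Let p₁ = 0.0472, p₀ = 0.0166.
Under exogeneity and monotonicity, PN = (p₁ − p₀) / p₁.
PN = (0.0472 − 0.0166) / 0.0472 = 0.0306 / 0.0472 ≈ 0.6483

PN ≈ 0.648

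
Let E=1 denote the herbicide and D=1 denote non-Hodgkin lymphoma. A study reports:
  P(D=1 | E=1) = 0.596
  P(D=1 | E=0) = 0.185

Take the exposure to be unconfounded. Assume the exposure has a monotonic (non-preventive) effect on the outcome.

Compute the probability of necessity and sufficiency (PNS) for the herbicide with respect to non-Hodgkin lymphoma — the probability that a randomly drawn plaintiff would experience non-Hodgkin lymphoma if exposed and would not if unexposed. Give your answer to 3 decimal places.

PNS ≈ 0.411

Let p₁ = 0.596, p₀ = 0.185.
Under exogeneity and monotonicity, PNS = p₁ − p₀.
PNS = 0.596 − 0.185 = 0.411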